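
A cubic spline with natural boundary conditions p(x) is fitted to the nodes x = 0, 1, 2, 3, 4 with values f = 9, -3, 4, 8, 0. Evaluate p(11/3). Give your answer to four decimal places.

3.4550

Let m_i = p''(x_i). Step sizes h_i = 1, 1, 1, 1; slopes of the chords Δ_i = (y_(i+1) - y_i)/h_i = -12, 7, 4, -8.
  1·m_0 + 4·m_1 + 1·m_2 = 6(Δ_1 - Δ_0) = 114
  1·m_1 + 4·m_2 + 1·m_3 = 6(Δ_2 - Δ_1) = -18
  1·m_2 + 4·m_3 + 1·m_4 = 6(Δ_3 - Δ_2) = -72
Natural end conditions: m_0 = m_4 = 0.
Forward elimination and back-substitution give m_0 = 0, m_1 = 855/28, m_2 = -57/7, m_3 = -447/28, m_4 = 0.
On [3, 4], p(x) = 8 - 75/28·(x - 3) - 447/56·(x - 3)² + 149/56·(x - 3)³.
With (x - 3) = 2/3: p(11/3) = 653/189.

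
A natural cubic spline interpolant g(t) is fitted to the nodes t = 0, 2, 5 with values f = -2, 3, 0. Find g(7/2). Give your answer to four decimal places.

2.6813

Let M_i = g''(x_i). Step sizes h_i = 2, 3; slopes of the chords Δ_i = (y_(i+1) - y_i)/h_i = 5/2, -1.
  2·M_0 + 10·M_1 + 3·M_2 = 6(Δ_1 - Δ_0) = -21
Natural end conditions: M_0 = M_2 = 0.
Solving: M_0 = 0, M_1 = -21/10, M_2 = 0.
On [2, 5], g(t) = 3 + 11/10·(t - 2) - 21/20·(t - 2)² + 7/60·(t - 2)³.
With (t - 2) = 3/2: g(7/2) = 429/160.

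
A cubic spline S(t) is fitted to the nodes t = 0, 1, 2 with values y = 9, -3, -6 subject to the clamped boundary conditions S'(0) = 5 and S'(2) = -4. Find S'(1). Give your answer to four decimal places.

With M_i denoting the second derivative at x_i, h_i = 1, 1, and Δ_i = (y_(i+1) − y_i)/h_i = -12, -3:
  1·M_0 + 4·M_1 + 1·M_2 = 6(Δ_1 - Δ_0) = 54
Clamped end conditions give two more equations: 2h_0·M_0 + h_0·M_1 = 6(Δ_0 - S'(0)) = -102 and h_1·M_1 + 2h_1·M_2 = 6(S'(2) - Δ_1) = -6.
Solving the tridiagonal system: M_0 = -69, M_1 = 36, M_2 = -21.
On [1, 2], S'(t) = b_1 + 2c_1·(t - 1) + 3d_1·(t - 1)² with b_1 = Δ_1 - h_1(2M_1 + M_2)/6 = -23/2, c_1 = M_1/2 = 18, d_1 = (M_2 - M_1)/(6h_1) = -19/2. So S'(1) = -23/2.

-11.5000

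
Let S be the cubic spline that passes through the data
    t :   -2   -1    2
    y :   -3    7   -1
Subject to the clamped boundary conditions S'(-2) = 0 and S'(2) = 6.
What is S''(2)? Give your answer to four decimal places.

With σ_i denoting the second derivative at x_i, h_i = 1, 3, and Δ_i = (y_(i+1) − y_i)/h_i = 10, -8/3:
  1·σ_0 + 8·σ_1 + 3·σ_2 = 6(Δ_1 - Δ_0) = -76
Clamped end conditions give two more equations: 2h_0·σ_0 + h_0·σ_1 = 6(Δ_0 - S'(-2)) = 60 and h_1·σ_1 + 2h_1·σ_2 = 6(S'(2) - Δ_1) = 52.
Solving the tridiagonal system: σ_0 = 41, σ_1 = -22, σ_2 = 59/3.

19.6667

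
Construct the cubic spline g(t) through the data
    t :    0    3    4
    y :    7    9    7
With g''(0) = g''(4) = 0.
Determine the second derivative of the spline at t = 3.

Write M_i for g''(x_i). With h_i = 3, 1 and divided differences Δ_i = 2/3, -2, the continuity of g' gives the tridiagonal system
  3·M_0 + 8·M_1 + 1·M_2 = 6(Δ_1 - Δ_0) = -16
Natural end conditions: M_0 = M_2 = 0.
Hence M_0 = 0, M_1 = -2, M_2 = 0.

-2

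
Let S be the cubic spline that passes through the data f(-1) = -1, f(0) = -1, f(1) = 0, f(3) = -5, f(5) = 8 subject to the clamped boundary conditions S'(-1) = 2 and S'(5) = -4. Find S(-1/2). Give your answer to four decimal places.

-0.8170

Put σ_i = S'' at the i-th knot. Here h = (1, 1, 2, 2) and Δ = (0, 1, -5/2, 13/2), so the interior equations h_(i-1)·σ_(i-1) + 2(h_(i-1)+h_i)·σ_i + h_i·σ_(i+1) = 6(Δ_i − Δ_(i-1)) read
  1·σ_0 + 4·σ_1 + 1·σ_2 = 6(Δ_1 - Δ_0) = 6
  1·σ_1 + 6·σ_2 + 2·σ_3 = 6(Δ_2 - Δ_1) = -21
  2·σ_2 + 8·σ_3 + 2·σ_4 = 6(Δ_3 - Δ_2) = 54
Clamped end conditions give two more equations: 2h_0·σ_0 + h_0·σ_1 = 6(Δ_0 - S'(-1)) = -12 and h_3·σ_3 + 2h_3·σ_4 = 6(S'(5) - Δ_3) = -63.
Forward elimination and back-substitution give σ_0 = -127/14, σ_1 = 43/7, σ_2 = -19/2, σ_3 = 209/14, σ_4 = -325/14.
On [-1, 0], S(x) = -1 + 2·(x + 1) - 127/28·(x + 1)² + 71/28·(x + 1)³.
With (x + 1) = 1/2: S(-1/2) = -183/224.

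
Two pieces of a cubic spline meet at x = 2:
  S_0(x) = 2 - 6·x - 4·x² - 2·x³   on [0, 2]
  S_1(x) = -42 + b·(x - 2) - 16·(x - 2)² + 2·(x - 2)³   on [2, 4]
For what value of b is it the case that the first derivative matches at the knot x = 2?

-46

S_0'(x) = -6 - 8·x - 6·x², so S_0'(2) = -46. On the right, S_1'(2) = b, so b = -46.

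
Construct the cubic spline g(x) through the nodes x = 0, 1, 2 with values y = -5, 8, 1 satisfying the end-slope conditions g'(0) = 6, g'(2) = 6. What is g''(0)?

51

Let M_i = g''(x_i). Step sizes h_i = 1, 1; slopes of the chords Δ_i = (y_(i+1) - y_i)/h_i = 13, -7.
  1·M_0 + 4·M_1 + 1·M_2 = 6(Δ_1 - Δ_0) = -120
Clamped end conditions give two more equations: 2h_0·M_0 + h_0·M_1 = 6(Δ_0 - g'(0)) = 42 and h_1·M_1 + 2h_1·M_2 = 6(g'(2) - Δ_1) = 78.
Solving: M_0 = 51, M_1 = -60, M_2 = 69.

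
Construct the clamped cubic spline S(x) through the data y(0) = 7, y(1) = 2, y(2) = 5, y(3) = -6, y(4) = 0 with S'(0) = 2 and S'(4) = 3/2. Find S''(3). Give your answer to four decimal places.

44.3929

Let M_i = S''(x_i). Step sizes h_i = 1, 1, 1, 1; slopes of the chords Δ_i = (y_(i+1) - y_i)/h_i = -5, 3, -11, 6.
  1·M_0 + 4·M_1 + 1·M_2 = 6(Δ_1 - Δ_0) = 48
  1·M_1 + 4·M_2 + 1·M_3 = 6(Δ_2 - Δ_1) = -84
  1·M_2 + 4·M_3 + 1·M_4 = 6(Δ_3 - Δ_2) = 102
Clamped end conditions give two more equations: 2h_0·M_0 + h_0·M_1 = 6(Δ_0 - S'(0)) = -42 and h_3·M_3 + 2h_3·M_4 = 6(S'(4) - Δ_3) = -27.
Solving the tridiagonal system: M_0 = -2047/56, M_1 = 871/28, M_2 = -319/8, M_3 = 1243/28, M_4 = -1999/56.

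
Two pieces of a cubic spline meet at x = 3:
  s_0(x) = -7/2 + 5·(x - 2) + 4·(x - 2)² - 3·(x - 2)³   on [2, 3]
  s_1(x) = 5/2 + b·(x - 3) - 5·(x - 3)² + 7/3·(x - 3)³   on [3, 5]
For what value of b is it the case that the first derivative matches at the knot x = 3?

s_0'(x) = 5 + 8·(x - 2) - 9·(x - 2)², so s_0'(3) = 4. On the right, s_1'(3) = b, so b = 4.

4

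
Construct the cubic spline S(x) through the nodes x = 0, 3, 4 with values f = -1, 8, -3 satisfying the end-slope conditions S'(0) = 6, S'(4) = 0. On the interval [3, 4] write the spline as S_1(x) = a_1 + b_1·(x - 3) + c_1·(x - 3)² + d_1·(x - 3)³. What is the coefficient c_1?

With M_i denoting the second derivative at x_i, h_i = 3, 1, and Δ_i = (y_(i+1) − y_i)/h_i = 3, -11:
  3·M_0 + 8·M_1 + 1·M_2 = 6(Δ_1 - Δ_0) = -84
Clamped end conditions give two more equations: 2h_0·M_0 + h_0·M_1 = 6(Δ_0 - S'(0)) = -18 and h_1·M_1 + 2h_1·M_2 = 6(S'(4) - Δ_1) = 66.
Forward elimination and back-substitution give M_0 = 6, M_1 = -18, M_2 = 42.
On [3, 4], with S_1(x) = a_1 + b_1·(x - 3) + c_1·(x - 3)² + d_1·(x - 3)³: c_1 = M_1/2 = -9, d_1 = (M_2 - M_1)/(6h_1) = 10, b_1 = Δ_1 - h_1(2M_1 + M_2)/6 = -12.

-9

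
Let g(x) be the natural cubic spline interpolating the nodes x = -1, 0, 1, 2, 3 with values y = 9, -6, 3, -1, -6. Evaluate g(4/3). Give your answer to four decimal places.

With M_i denoting the second derivative at x_i, h_i = 1, 1, 1, 1, and Δ_i = (y_(i+1) − y_i)/h_i = -15, 9, -4, -5:
  1·M_0 + 4·M_1 + 1·M_2 = 6(Δ_1 - Δ_0) = 144
  1·M_1 + 4·M_2 + 1·M_3 = 6(Δ_2 - Δ_1) = -78
  1·M_2 + 4·M_3 + 1·M_4 = 6(Δ_3 - Δ_2) = -6
Natural end conditions: M_0 = M_4 = 0.
Hence M_0 = 0, M_1 = 1233/28, M_2 = -225/7, M_3 = 183/28, M_4 = 0.
On [1, 2], g(x) = 3 + 45/8·(x - 1) - 225/14·(x - 1)² + 361/56·(x - 1)³.
With (x - 1) = 1/3: g(4/3) = 629/189.

3.3280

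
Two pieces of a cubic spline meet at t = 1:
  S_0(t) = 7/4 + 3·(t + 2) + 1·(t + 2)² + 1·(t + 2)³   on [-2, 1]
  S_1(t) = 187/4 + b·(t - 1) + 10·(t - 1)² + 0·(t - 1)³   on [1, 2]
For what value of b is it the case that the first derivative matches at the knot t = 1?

S_0'(t) = 3 + 2·(t + 2) + 3·(t + 2)², so S_0'(1) = 36. On the right, S_1'(1) = b, so b = 36.

36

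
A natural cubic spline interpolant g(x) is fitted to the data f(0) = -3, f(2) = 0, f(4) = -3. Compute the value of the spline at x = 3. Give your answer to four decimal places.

-0.9375

Let M_i = g''(x_i). Step sizes h_i = 2, 2; slopes of the chords Δ_i = (y_(i+1) - y_i)/h_i = 3/2, -3/2.
  2·M_0 + 8·M_1 + 2·M_2 = 6(Δ_1 - Δ_0) = -18
Natural end conditions: M_0 = M_2 = 0.
Forward elimination and back-substitution give M_0 = 0, M_1 = -9/4, M_2 = 0.
On [2, 4], g(x) = 0 + 0·(x - 2) - 9/8·(x - 2)² + 3/16·(x - 2)³.
With (x - 2) = 1: g(3) = -15/16.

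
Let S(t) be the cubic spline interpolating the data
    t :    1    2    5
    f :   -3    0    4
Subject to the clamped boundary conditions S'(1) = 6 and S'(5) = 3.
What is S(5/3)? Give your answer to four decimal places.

-0.5185

Write M_i for S''(x_i). With h_i = 1, 3 and divided differences Δ_i = 3, 4/3, the continuity of S' gives the tridiagonal system
  1·M_0 + 8·M_1 + 3·M_2 = 6(Δ_1 - Δ_0) = -10
Clamped end conditions give two more equations: 2h_0·M_0 + h_0·M_1 = 6(Δ_0 - S'(1)) = -18 and h_1·M_1 + 2h_1·M_2 = 6(S'(5) - Δ_1) = 10.
Solving the tridiagonal system: M_0 = -17/2, M_1 = -1, M_2 = 13/6.
On [1, 2], S(t) = -3 + 6·(t - 1) - 17/4·(t - 1)² + 5/4·(t - 1)³.
With (t - 1) = 2/3: S(5/3) = -14/27.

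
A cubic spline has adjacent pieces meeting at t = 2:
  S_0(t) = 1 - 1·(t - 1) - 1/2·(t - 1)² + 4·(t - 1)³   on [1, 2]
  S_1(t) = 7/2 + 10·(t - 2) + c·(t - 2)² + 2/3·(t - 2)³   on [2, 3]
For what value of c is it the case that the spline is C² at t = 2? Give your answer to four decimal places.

11.5000

S_0''(t) = -1 + 24·(t - 1), so S_0''(2) = 23. On the right, S_1''(2) = 2c, so c = 23/2.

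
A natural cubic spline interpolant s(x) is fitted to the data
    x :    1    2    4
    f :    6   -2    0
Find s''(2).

With σ_i denoting the second derivative at x_i, h_i = 1, 2, and Δ_i = (y_(i+1) − y_i)/h_i = -8, 1:
  1·σ_0 + 6·σ_1 + 2·σ_2 = 6(Δ_1 - Δ_0) = 54
Natural end conditions: σ_0 = σ_2 = 0.
Solving the tridiagonal system: σ_0 = 0, σ_1 = 9, σ_2 = 0.

9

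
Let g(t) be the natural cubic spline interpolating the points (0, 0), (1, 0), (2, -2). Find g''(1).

Put σ_i = g'' at the i-th knot. Here h = (1, 1) and Δ = (0, -2), so the interior equations h_(i-1)·σ_(i-1) + 2(h_(i-1)+h_i)·σ_i + h_i·σ_(i+1) = 6(Δ_i − Δ_(i-1)) read
  1·σ_0 + 4·σ_1 + 1·σ_2 = 6(Δ_1 - Δ_0) = -12
Natural end conditions: σ_0 = σ_2 = 0.
Hence σ_0 = 0, σ_1 = -3, σ_2 = 0.

-3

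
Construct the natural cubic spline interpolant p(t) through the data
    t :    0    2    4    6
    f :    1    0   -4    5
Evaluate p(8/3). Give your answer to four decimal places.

-1.8025

Write M_i for p''(x_i). With h_i = 2, 2, 2 and divided differences Δ_i = -1/2, -2, 9/2, the continuity of p' gives the tridiagonal system
  2·M_0 + 8·M_1 + 2·M_2 = 6(Δ_1 - Δ_0) = -9
  2·M_1 + 8·M_2 + 2·M_3 = 6(Δ_2 - Δ_1) = 39
Natural end conditions: M_0 = M_3 = 0.
Forward elimination and back-substitution give M_0 = 0, M_1 = -5/2, M_2 = 11/2, M_3 = 0.
On [2, 4], p(t) = 0 - 13/6·(t - 2) - 5/4·(t - 2)² + 2/3·(t - 2)³.
With (t - 2) = 2/3: p(8/3) = -146/81.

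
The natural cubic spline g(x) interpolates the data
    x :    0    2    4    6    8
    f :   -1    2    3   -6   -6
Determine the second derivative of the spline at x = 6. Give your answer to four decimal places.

Put M_i = g'' at the i-th knot. Here h = (2, 2, 2, 2) and Δ = (3/2, 1/2, -9/2, 0), so the interior equations h_(i-1)·M_(i-1) + 2(h_(i-1)+h_i)·M_i + h_i·M_(i+1) = 6(Δ_i − Δ_(i-1)) read
  2·M_0 + 8·M_1 + 2·M_2 = 6(Δ_1 - Δ_0) = -6
  2·M_1 + 8·M_2 + 2·M_3 = 6(Δ_2 - Δ_1) = -30
  2·M_2 + 8·M_3 + 2·M_4 = 6(Δ_3 - Δ_2) = 27
Natural end conditions: M_0 = M_4 = 0.
Solving: M_0 = 0, M_1 = 57/112, M_2 = -141/28, M_3 = 519/112, M_4 = 0.

4.6339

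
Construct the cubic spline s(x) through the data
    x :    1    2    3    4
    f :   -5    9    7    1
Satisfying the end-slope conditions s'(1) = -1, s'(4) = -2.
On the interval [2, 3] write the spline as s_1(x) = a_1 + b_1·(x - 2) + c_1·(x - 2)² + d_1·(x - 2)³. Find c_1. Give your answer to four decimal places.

Let M_i = s''(x_i). Step sizes h_i = 1, 1, 1; slopes of the chords Δ_i = (y_(i+1) - y_i)/h_i = 14, -2, -6.
  1·M_0 + 4·M_1 + 1·M_2 = 6(Δ_1 - Δ_0) = -96
  1·M_1 + 4·M_2 + 1·M_3 = 6(Δ_2 - Δ_1) = -24
Clamped end conditions give two more equations: 2h_0·M_0 + h_0·M_1 = 6(Δ_0 - s'(1)) = 90 and h_2·M_2 + 2h_2·M_3 = 6(s'(4) - Δ_2) = 24.
Solving the tridiagonal system: M_0 = 196/3, M_1 = -122/3, M_2 = 4/3, M_3 = 34/3.
On [2, 3], with s_1(x) = a_1 + b_1·(x - 2) + c_1·(x - 2)² + d_1·(x - 2)³: c_1 = M_1/2 = -61/3, d_1 = (M_2 - M_1)/(6h_1) = 7, b_1 = Δ_1 - h_1(2M_1 + M_2)/6 = 34/3.

-20.3333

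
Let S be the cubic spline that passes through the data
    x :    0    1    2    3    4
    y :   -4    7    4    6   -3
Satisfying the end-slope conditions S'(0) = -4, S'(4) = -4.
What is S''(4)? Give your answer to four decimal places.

Put σ_i = S'' at the i-th knot. Here h = (1, 1, 1, 1) and Δ = (11, -3, 2, -9), so the interior equations h_(i-1)·σ_(i-1) + 2(h_(i-1)+h_i)·σ_i + h_i·σ_(i+1) = 6(Δ_i − Δ_(i-1)) read
  1·σ_0 + 4·σ_1 + 1·σ_2 = 6(Δ_1 - Δ_0) = -84
  1·σ_1 + 4·σ_2 + 1·σ_3 = 6(Δ_2 - Δ_1) = 30
  1·σ_2 + 4·σ_3 + 1·σ_4 = 6(Δ_3 - Δ_2) = -66
Clamped end conditions give two more equations: 2h_0·σ_0 + h_0·σ_1 = 6(Δ_0 - S'(0)) = 90 and h_3·σ_3 + 2h_3·σ_4 = 6(S'(4) - Δ_3) = 30.
Solving: σ_0 = 1881/28, σ_1 = -621/14, σ_2 = 105/4, σ_3 = -429/14, σ_4 = 849/28.

30.3214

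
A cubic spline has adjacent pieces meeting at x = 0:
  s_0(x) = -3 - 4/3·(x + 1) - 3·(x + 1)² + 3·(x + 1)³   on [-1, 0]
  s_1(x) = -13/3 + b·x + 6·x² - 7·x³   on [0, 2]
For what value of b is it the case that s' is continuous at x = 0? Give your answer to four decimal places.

s_0'(x) = -4/3 - 6·(x + 1) + 9·(x + 1)², so s_0'(0) = 5/3. On the right, s_1'(0) = b, so b = 5/3.

1.6667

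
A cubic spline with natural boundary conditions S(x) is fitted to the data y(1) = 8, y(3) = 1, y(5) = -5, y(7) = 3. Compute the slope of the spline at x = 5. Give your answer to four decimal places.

With M_i denoting the second derivative at x_i, h_i = 2, 2, 2, and Δ_i = (y_(i+1) − y_i)/h_i = -7/2, -3, 4:
  2·M_0 + 8·M_1 + 2·M_2 = 6(Δ_1 - Δ_0) = 3
  2·M_1 + 8·M_2 + 2·M_3 = 6(Δ_2 - Δ_1) = 42
Natural end conditions: M_0 = M_3 = 0.
Forward elimination and back-substitution give M_0 = 0, M_1 = -1, M_2 = 11/2, M_3 = 0.
On [5, 7], S'(x) = b_2 + 2c_2·(x - 5) + 3d_2·(x - 5)² with b_2 = Δ_2 - h_2(2M_2 + M_3)/6 = 1/3, c_2 = M_2/2 = 11/4, d_2 = (M_3 - M_2)/(6h_2) = -11/24. So S'(5) = 1/3.

0.3333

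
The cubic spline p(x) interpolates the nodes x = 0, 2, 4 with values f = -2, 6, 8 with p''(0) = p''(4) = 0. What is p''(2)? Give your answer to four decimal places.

Put M_i = p'' at the i-th knot. Here h = (2, 2) and Δ = (4, 1), so the interior equations h_(i-1)·M_(i-1) + 2(h_(i-1)+h_i)·M_i + h_i·M_(i+1) = 6(Δ_i − Δ_(i-1)) read
  2·M_0 + 8·M_1 + 2·M_2 = 6(Δ_1 - Δ_0) = -18
Natural end conditions: M_0 = M_2 = 0.
Hence M_0 = 0, M_1 = -9/4, M_2 = 0.

-2.2500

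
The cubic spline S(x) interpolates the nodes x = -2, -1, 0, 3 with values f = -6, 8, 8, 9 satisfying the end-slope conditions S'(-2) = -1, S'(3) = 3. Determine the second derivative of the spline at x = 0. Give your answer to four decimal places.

4.9655

Put M_i = S'' at the i-th knot. Here h = (1, 1, 3) and Δ = (14, 0, 1/3), so the interior equations h_(i-1)·M_(i-1) + 2(h_(i-1)+h_i)·M_i + h_i·M_(i+1) = 6(Δ_i − Δ_(i-1)) read
  1·M_0 + 4·M_1 + 1·M_2 = 6(Δ_1 - Δ_0) = -84
  1·M_1 + 8·M_2 + 3·M_3 = 6(Δ_2 - Δ_1) = 2
Clamped end conditions give two more equations: 2h_0·M_0 + h_0·M_1 = 6(Δ_0 - S'(-2)) = 90 and h_2·M_2 + 2h_2·M_3 = 6(S'(3) - Δ_2) = 16.
Hence M_0 = 1860/29, M_1 = -1110/29, M_2 = 144/29, M_3 = 16/87.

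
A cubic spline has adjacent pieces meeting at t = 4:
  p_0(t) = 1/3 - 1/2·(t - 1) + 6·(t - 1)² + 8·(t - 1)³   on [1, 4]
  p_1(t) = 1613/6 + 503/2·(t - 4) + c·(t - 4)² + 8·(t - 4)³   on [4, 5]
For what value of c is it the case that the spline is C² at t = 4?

78

p_0''(t) = 12 + 48·(t - 1), so p_0''(4) = 156. On the right, p_1''(4) = 2c, so c = 78.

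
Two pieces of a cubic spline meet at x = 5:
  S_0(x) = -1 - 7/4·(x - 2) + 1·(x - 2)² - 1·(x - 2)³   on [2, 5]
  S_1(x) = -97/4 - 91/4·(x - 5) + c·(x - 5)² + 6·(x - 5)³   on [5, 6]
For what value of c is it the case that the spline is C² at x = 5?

S_0''(x) = 2 - 6·(x - 2), so S_0''(5) = -16. On the right, S_1''(5) = 2c, so c = -8.

-8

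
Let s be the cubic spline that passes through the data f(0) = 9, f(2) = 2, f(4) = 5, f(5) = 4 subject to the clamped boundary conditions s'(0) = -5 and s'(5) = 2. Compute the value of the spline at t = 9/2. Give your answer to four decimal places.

Put m_i = s'' at the i-th knot. Here h = (2, 2, 1) and Δ = (-7/2, 3/2, -1), so the interior equations h_(i-1)·m_(i-1) + 2(h_(i-1)+h_i)·m_i + h_i·m_(i+1) = 6(Δ_i − Δ_(i-1)) read
  2·m_0 + 8·m_1 + 2·m_2 = 6(Δ_1 - Δ_0) = 30
  2·m_1 + 6·m_2 + 1·m_3 = 6(Δ_2 - Δ_1) = -15
Clamped end conditions give two more equations: 2h_0·m_0 + h_0·m_1 = 6(Δ_0 - s'(0)) = 9 and h_2·m_2 + 2h_2·m_3 = 6(s'(5) - Δ_2) = 18.
Hence m_0 = -11/23, m_1 = 251/46, m_2 = -146/23, m_3 = 280/23.
On [4, 5], s(t) = 5 - 21/23·(t - 4) - 73/23·(t - 4)² + 71/23·(t - 4)³.
With (t - 4) = 1/2: s(9/2) = 761/184.

4.1359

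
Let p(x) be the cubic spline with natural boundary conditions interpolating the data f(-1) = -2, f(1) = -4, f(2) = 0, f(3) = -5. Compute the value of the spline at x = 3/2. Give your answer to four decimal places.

Write m_i for p''(x_i). With h_i = 2, 1, 1 and divided differences Δ_i = -1, 4, -5, the continuity of p' gives the tridiagonal system
  2·m_0 + 6·m_1 + 1·m_2 = 6(Δ_1 - Δ_0) = 30
  1·m_1 + 4·m_2 + 1·m_3 = 6(Δ_2 - Δ_1) = -54
Natural end conditions: m_0 = m_3 = 0.
Solving: m_0 = 0, m_1 = 174/23, m_2 = -354/23, m_3 = 0.
On [1, 2], p(x) = -4 + 93/23·(x - 1) + 87/23·(x - 1)² - 88/23·(x - 1)³.
With (x - 1) = 1/2: p(3/2) = -139/92.

-1.5109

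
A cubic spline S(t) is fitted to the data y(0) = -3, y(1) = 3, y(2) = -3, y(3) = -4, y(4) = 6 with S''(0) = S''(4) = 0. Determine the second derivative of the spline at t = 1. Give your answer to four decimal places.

With σ_i denoting the second derivative at x_i, h_i = 1, 1, 1, 1, and Δ_i = (y_(i+1) − y_i)/h_i = 6, -6, -1, 10:
  1·σ_0 + 4·σ_1 + 1·σ_2 = 6(Δ_1 - Δ_0) = -72
  1·σ_1 + 4·σ_2 + 1·σ_3 = 6(Δ_2 - Δ_1) = 30
  1·σ_2 + 4·σ_3 + 1·σ_4 = 6(Δ_3 - Δ_2) = 66
Natural end conditions: σ_0 = σ_4 = 0.
Forward elimination and back-substitution give σ_0 = 0, σ_1 = -81/4, σ_2 = 9, σ_3 = 57/4, σ_4 = 0.

-20.2500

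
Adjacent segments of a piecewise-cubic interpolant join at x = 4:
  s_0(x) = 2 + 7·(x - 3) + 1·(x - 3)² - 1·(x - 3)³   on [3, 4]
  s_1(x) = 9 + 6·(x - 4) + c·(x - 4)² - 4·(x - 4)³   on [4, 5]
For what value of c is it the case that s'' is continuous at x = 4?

-2

s_0''(x) = 2 - 6·(x - 3), so s_0''(4) = -4. On the right, s_1''(4) = 2c, so c = -2.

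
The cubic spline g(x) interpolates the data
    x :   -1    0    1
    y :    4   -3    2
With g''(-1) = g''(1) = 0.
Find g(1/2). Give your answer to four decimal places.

-1.6250

Let σ_i = g''(x_i). Step sizes h_i = 1, 1; slopes of the chords Δ_i = (y_(i+1) - y_i)/h_i = -7, 5.
  1·σ_0 + 4·σ_1 + 1·σ_2 = 6(Δ_1 - Δ_0) = 72
Natural end conditions: σ_0 = σ_2 = 0.
Forward elimination and back-substitution give σ_0 = 0, σ_1 = 18, σ_2 = 0.
On [0, 1], g(x) = -3 - 1·x + 9·x² - 3·x³.
With x = 1/2: g(1/2) = -13/8.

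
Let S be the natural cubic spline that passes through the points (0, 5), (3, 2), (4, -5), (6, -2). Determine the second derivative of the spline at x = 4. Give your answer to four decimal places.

Let M_i = S''(x_i). Step sizes h_i = 3, 1, 2; slopes of the chords Δ_i = (y_(i+1) - y_i)/h_i = -1, -7, 3/2.
  3·M_0 + 8·M_1 + 1·M_2 = 6(Δ_1 - Δ_0) = -36
  1·M_1 + 6·M_2 + 2·M_3 = 6(Δ_2 - Δ_1) = 51
Natural end conditions: M_0 = M_3 = 0.
Solving: M_0 = 0, M_1 = -267/47, M_2 = 444/47, M_3 = 0.

9.4468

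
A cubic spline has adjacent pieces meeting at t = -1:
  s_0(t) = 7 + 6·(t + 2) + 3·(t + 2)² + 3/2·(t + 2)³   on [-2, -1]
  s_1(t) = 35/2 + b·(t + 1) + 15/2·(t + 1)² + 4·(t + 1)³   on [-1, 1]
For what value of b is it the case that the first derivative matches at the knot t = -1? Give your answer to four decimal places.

s_0'(t) = 6 + 6·(t + 2) + 9/2·(t + 2)², so s_0'(-1) = 33/2. On the right, s_1'(-1) = b, so b = 33/2.

16.5000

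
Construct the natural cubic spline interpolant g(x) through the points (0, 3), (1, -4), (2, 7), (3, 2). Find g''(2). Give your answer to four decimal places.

Let M_i = g''(x_i). Step sizes h_i = 1, 1, 1; slopes of the chords Δ_i = (y_(i+1) - y_i)/h_i = -7, 11, -5.
  1·M_0 + 4·M_1 + 1·M_2 = 6(Δ_1 - Δ_0) = 108
  1·M_1 + 4·M_2 + 1·M_3 = 6(Δ_2 - Δ_1) = -96
Natural end conditions: M_0 = M_3 = 0.
Solving: M_0 = 0, M_1 = 176/5, M_2 = -164/5, M_3 = 0.

-32.8000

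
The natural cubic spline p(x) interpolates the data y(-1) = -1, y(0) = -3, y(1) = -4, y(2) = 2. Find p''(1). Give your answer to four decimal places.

Write M_i for p''(x_i). With h_i = 1, 1, 1 and divided differences Δ_i = -2, -1, 6, the continuity of p' gives the tridiagonal system
  1·M_0 + 4·M_1 + 1·M_2 = 6(Δ_1 - Δ_0) = 6
  1·M_1 + 4·M_2 + 1·M_3 = 6(Δ_2 - Δ_1) = 42
Natural end conditions: M_0 = M_3 = 0.
Hence M_0 = 0, M_1 = -6/5, M_2 = 54/5, M_3 = 0.

10.8000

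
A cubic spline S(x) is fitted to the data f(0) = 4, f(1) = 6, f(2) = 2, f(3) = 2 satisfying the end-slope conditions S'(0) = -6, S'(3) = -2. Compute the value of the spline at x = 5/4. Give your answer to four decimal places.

Write M_i for S''(x_i). With h_i = 1, 1, 1 and divided differences Δ_i = 2, -4, 0, the continuity of S' gives the tridiagonal system
  1·M_0 + 4·M_1 + 1·M_2 = 6(Δ_1 - Δ_0) = -36
  1·M_1 + 4·M_2 + 1·M_3 = 6(Δ_2 - Δ_1) = 24
Clamped end conditions give two more equations: 2h_0·M_0 + h_0·M_1 = 6(Δ_0 - S'(0)) = 48 and h_2·M_2 + 2h_2·M_3 = 6(S'(3) - Δ_2) = -12.
Solving: M_0 = 104/3, M_1 = -64/3, M_2 = 44/3, M_3 = -40/3.
On [1, 2], S(x) = 6 + 2/3·(x - 1) - 32/3·(x - 1)² + 6·(x - 1)³.
With (x - 1) = 1/4: S(5/4) = 179/32.

5.5938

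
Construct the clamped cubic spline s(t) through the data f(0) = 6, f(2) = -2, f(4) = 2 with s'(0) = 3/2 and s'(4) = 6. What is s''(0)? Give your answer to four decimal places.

-11.6250

With M_i denoting the second derivative at x_i, h_i = 2, 2, and Δ_i = (y_(i+1) − y_i)/h_i = -4, 2:
  2·M_0 + 8·M_1 + 2·M_2 = 6(Δ_1 - Δ_0) = 36
Clamped end conditions give two more equations: 2h_0·M_0 + h_0·M_1 = 6(Δ_0 - s'(0)) = -33 and h_1·M_1 + 2h_1·M_2 = 6(s'(4) - Δ_1) = 24.
Solving the tridiagonal system: M_0 = -93/8, M_1 = 27/4, M_2 = 21/8.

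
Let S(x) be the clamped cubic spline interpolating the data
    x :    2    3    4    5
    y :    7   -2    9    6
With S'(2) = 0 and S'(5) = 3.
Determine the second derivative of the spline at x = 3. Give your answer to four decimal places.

54.8000

Put m_i = S'' at the i-th knot. Here h = (1, 1, 1) and Δ = (-9, 11, -3), so the interior equations h_(i-1)·m_(i-1) + 2(h_(i-1)+h_i)·m_i + h_i·m_(i+1) = 6(Δ_i − Δ_(i-1)) read
  1·m_0 + 4·m_1 + 1·m_2 = 6(Δ_1 - Δ_0) = 120
  1·m_1 + 4·m_2 + 1·m_3 = 6(Δ_2 - Δ_1) = -84
Clamped end conditions give two more equations: 2h_0·m_0 + h_0·m_1 = 6(Δ_0 - S'(2)) = -54 and h_2·m_2 + 2h_2·m_3 = 6(S'(5) - Δ_2) = 36.
Solving: m_0 = -272/5, m_1 = 274/5, m_2 = -224/5, m_3 = 202/5.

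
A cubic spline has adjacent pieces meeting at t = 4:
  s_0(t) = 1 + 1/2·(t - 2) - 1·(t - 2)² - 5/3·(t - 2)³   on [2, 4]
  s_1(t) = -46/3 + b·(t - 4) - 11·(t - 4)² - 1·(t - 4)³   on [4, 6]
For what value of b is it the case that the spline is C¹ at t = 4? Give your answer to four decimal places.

-23.5000

s_0'(t) = 1/2 - 2·(t - 2) - 5·(t - 2)², so s_0'(4) = -47/2. On the right, s_1'(4) = b, so b = -47/2.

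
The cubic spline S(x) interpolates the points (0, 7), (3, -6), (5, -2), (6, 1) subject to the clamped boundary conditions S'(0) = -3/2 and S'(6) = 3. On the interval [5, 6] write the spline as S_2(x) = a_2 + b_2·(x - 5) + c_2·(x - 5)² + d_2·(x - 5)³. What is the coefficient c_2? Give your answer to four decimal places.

-0.4912

Write M_i for S''(x_i). With h_i = 3, 2, 1 and divided differences Δ_i = -13/3, 2, 3, the continuity of S' gives the tridiagonal system
  3·M_0 + 10·M_1 + 2·M_2 = 6(Δ_1 - Δ_0) = 38
  2·M_1 + 6·M_2 + 1·M_3 = 6(Δ_2 - Δ_1) = 6
Clamped end conditions give two more equations: 2h_0·M_0 + h_0·M_1 = 6(Δ_0 - S'(0)) = -17 and h_2·M_2 + 2h_2·M_3 = 6(S'(6) - Δ_2) = 0.
Solving: M_0 = -108/19, M_1 = 325/57, M_2 = -56/57, M_3 = 28/57.
On [5, 6], with S_2(x) = a_2 + b_2·(x - 5) + c_2·(x - 5)² + d_2·(x - 5)³: c_2 = M_2/2 = -28/57, d_2 = (M_3 - M_2)/(6h_2) = 14/57, b_2 = Δ_2 - h_2(2M_2 + M_3)/6 = 185/57.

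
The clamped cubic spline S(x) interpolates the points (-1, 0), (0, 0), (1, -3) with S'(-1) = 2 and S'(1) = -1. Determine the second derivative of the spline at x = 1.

9

Write M_i for S''(x_i). With h_i = 1, 1 and divided differences Δ_i = 0, -3, the continuity of S' gives the tridiagonal system
  1·M_0 + 4·M_1 + 1·M_2 = 6(Δ_1 - Δ_0) = -18
Clamped end conditions give two more equations: 2h_0·M_0 + h_0·M_1 = 6(Δ_0 - S'(-1)) = -12 and h_1·M_1 + 2h_1·M_2 = 6(S'(1) - Δ_1) = 12.
Hence M_0 = -3, M_1 = -6, M_2 = 9.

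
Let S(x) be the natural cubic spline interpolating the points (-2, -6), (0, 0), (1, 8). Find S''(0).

5

Let M_i = S''(x_i). Step sizes h_i = 2, 1; slopes of the chords Δ_i = (y_(i+1) - y_i)/h_i = 3, 8.
  2·M_0 + 6·M_1 + 1·M_2 = 6(Δ_1 - Δ_0) = 30
Natural end conditions: M_0 = M_2 = 0.
Solving the tridiagonal system: M_0 = 0, M_1 = 5, M_2 = 0.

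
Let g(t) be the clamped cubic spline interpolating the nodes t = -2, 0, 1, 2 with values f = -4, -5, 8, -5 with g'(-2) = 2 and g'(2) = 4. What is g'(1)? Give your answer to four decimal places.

-4.4773

Write σ_i for g''(x_i). With h_i = 2, 1, 1 and divided differences Δ_i = -1/2, 13, -13, the continuity of g' gives the tridiagonal system
  2·σ_0 + 6·σ_1 + 1·σ_2 = 6(Δ_1 - Δ_0) = 81
  1·σ_1 + 4·σ_2 + 1·σ_3 = 6(Δ_2 - Δ_1) = -156
Clamped end conditions give two more equations: 2h_0·σ_0 + h_0·σ_1 = 6(Δ_0 - g'(-2)) = -15 and h_2·σ_2 + 2h_2·σ_3 = 6(g'(2) - Δ_2) = 102.
Solving the tridiagonal system: σ_0 = -427/22, σ_1 = 689/22, σ_2 = -749/11, σ_3 = 1871/22.
On [1, 2], g'(t) = b_2 + 2c_2·(t - 1) + 3d_2·(t - 1)² with b_2 = Δ_2 - h_2(2σ_2 + σ_3)/6 = -197/44, c_2 = σ_2/2 = -749/22, d_2 = (σ_3 - σ_2)/(6h_2) = 1123/44. So g'(1) = -197/44.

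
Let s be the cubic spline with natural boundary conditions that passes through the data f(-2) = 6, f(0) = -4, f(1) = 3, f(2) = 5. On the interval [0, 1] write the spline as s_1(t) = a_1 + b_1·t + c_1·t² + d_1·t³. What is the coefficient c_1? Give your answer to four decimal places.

Put M_i = s'' at the i-th knot. Here h = (2, 1, 1) and Δ = (-5, 7, 2), so the interior equations h_(i-1)·M_(i-1) + 2(h_(i-1)+h_i)·M_i + h_i·M_(i+1) = 6(Δ_i − Δ_(i-1)) read
  2·M_0 + 6·M_1 + 1·M_2 = 6(Δ_1 - Δ_0) = 72
  1·M_1 + 4·M_2 + 1·M_3 = 6(Δ_2 - Δ_1) = -30
Natural end conditions: M_0 = M_3 = 0.
Hence M_0 = 0, M_1 = 318/23, M_2 = -252/23, M_3 = 0.
On [0, 1], with s_1(t) = a_1 + b_1·t + c_1·t² + d_1·t³: c_1 = M_1/2 = 159/23, d_1 = (M_2 - M_1)/(6h_1) = -95/23, b_1 = Δ_1 - h_1(2M_1 + M_2)/6 = 97/23.

6.9130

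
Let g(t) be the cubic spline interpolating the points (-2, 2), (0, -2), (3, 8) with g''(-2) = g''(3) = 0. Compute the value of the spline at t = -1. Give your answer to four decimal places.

Put m_i = g'' at the i-th knot. Here h = (2, 3) and Δ = (-2, 10/3), so the interior equations h_(i-1)·m_(i-1) + 2(h_(i-1)+h_i)·m_i + h_i·m_(i+1) = 6(Δ_i − Δ_(i-1)) read
  2·m_0 + 10·m_1 + 3·m_2 = 6(Δ_1 - Δ_0) = 32
Natural end conditions: m_0 = m_2 = 0.
Hence m_0 = 0, m_1 = 16/5, m_2 = 0.
On [-2, 0], g(t) = 2 - 46/15·(t + 2) + 0·(t + 2)² + 4/15·(t + 2)³.
With (t + 2) = 1: g(-1) = -4/5.

-0.8000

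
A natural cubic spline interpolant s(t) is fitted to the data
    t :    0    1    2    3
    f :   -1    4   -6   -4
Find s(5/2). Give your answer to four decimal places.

-6.5750

Let M_i = s''(x_i). Step sizes h_i = 1, 1, 1; slopes of the chords Δ_i = (y_(i+1) - y_i)/h_i = 5, -10, 2.
  1·M_0 + 4·M_1 + 1·M_2 = 6(Δ_1 - Δ_0) = -90
  1·M_1 + 4·M_2 + 1·M_3 = 6(Δ_2 - Δ_1) = 72
Natural end conditions: M_0 = M_3 = 0.
Forward elimination and back-substitution give M_0 = 0, M_1 = -144/5, M_2 = 126/5, M_3 = 0.
On [2, 3], s(t) = -6 - 32/5·(t - 2) + 63/5·(t - 2)² - 21/5·(t - 2)³.
With (t - 2) = 1/2: s(5/2) = -263/40.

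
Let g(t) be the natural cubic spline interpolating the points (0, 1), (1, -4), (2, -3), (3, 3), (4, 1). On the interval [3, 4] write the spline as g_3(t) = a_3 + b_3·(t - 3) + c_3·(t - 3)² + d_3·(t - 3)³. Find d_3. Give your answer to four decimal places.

2.3929

Put m_i = g'' at the i-th knot. Here h = (1, 1, 1, 1) and Δ = (-5, 1, 6, -2), so the interior equations h_(i-1)·m_(i-1) + 2(h_(i-1)+h_i)·m_i + h_i·m_(i+1) = 6(Δ_i − Δ_(i-1)) read
  1·m_0 + 4·m_1 + 1·m_2 = 6(Δ_1 - Δ_0) = 36
  1·m_1 + 4·m_2 + 1·m_3 = 6(Δ_2 - Δ_1) = 30
  1·m_2 + 4·m_3 + 1·m_4 = 6(Δ_3 - Δ_2) = -48
Natural end conditions: m_0 = m_4 = 0.
Solving the tridiagonal system: m_0 = 0, m_1 = 93/14, m_2 = 66/7, m_3 = -201/14, m_4 = 0.
On [3, 4], with g_3(t) = a_3 + b_3·(t - 3) + c_3·(t - 3)² + d_3·(t - 3)³: c_3 = m_3/2 = -201/28, d_3 = (m_4 - m_3)/(6h_3) = 67/28, b_3 = Δ_3 - h_3(2m_3 + m_4)/6 = 39/14.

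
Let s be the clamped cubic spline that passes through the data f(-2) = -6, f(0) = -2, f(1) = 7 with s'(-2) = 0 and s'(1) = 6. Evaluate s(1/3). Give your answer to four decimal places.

1.0741

Put m_i = s'' at the i-th knot. Here h = (2, 1) and Δ = (2, 9), so the interior equations h_(i-1)·m_(i-1) + 2(h_(i-1)+h_i)·m_i + h_i·m_(i+1) = 6(Δ_i − Δ_(i-1)) read
  2·m_0 + 6·m_1 + 1·m_2 = 6(Δ_1 - Δ_0) = 42
Clamped end conditions give two more equations: 2h_0·m_0 + h_0·m_1 = 6(Δ_0 - s'(-2)) = 12 and h_1·m_1 + 2h_1·m_2 = 6(s'(1) - Δ_1) = -18.
Hence m_0 = -2, m_1 = 10, m_2 = -14.
On [0, 1], s(x) = -2 + 8·x + 5·x² - 4·x³.
With x = 1/3: s(1/3) = 29/27.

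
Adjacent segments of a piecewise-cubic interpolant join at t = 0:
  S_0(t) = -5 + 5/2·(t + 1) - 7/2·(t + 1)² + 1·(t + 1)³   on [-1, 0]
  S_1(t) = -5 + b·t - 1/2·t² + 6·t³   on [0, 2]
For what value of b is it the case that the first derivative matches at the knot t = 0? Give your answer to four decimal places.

-1.5000

S_0'(t) = 5/2 - 7·(t + 1) + 3·(t + 1)², so S_0'(0) = -3/2. On the right, S_1'(0) = b, so b = -3/2.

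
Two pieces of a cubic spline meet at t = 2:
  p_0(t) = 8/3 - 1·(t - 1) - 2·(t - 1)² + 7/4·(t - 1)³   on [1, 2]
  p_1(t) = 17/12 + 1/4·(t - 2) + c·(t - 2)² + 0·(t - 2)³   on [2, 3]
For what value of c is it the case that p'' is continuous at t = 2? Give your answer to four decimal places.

p_0''(t) = -4 + 21/2·(t - 1), so p_0''(2) = 13/2. On the right, p_1''(2) = 2c, so c = 13/4.

3.2500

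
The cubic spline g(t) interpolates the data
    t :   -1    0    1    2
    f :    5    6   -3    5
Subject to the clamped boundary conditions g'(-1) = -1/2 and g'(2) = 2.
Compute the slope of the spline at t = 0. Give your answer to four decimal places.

-5.9333

Write M_i for g''(x_i). With h_i = 1, 1, 1 and divided differences Δ_i = 1, -9, 8, the continuity of g' gives the tridiagonal system
  1·M_0 + 4·M_1 + 1·M_2 = 6(Δ_1 - Δ_0) = -60
  1·M_1 + 4·M_2 + 1·M_3 = 6(Δ_2 - Δ_1) = 102
Clamped end conditions give two more equations: 2h_0·M_0 + h_0·M_1 = 6(Δ_0 - g'(-1)) = 9 and h_2·M_2 + 2h_2·M_3 = 6(g'(2) - Δ_2) = -36.
Hence M_0 = 298/15, M_1 = -461/15, M_2 = 646/15, M_3 = -593/15.
On [0, 1], g'(t) = b_1 + 2c_1·t + 3d_1·t² with b_1 = Δ_1 - h_1(2M_1 + M_2)/6 = -89/15, c_1 = M_1/2 = -461/30, d_1 = (M_2 - M_1)/(6h_1) = 123/10. So g'(0) = -89/15.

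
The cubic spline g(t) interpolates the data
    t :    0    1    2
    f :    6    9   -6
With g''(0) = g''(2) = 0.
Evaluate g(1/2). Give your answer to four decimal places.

9.1875

With m_i denoting the second derivative at x_i, h_i = 1, 1, and Δ_i = (y_(i+1) − y_i)/h_i = 3, -15:
  1·m_0 + 4·m_1 + 1·m_2 = 6(Δ_1 - Δ_0) = -108
Natural end conditions: m_0 = m_2 = 0.
Hence m_0 = 0, m_1 = -27, m_2 = 0.
On [0, 1], g(t) = 6 + 15/2·t + 0·t² - 9/2·t³.
With t = 1/2: g(1/2) = 147/16.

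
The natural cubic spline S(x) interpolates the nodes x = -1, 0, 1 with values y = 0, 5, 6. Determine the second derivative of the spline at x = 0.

-6

With M_i denoting the second derivative at x_i, h_i = 1, 1, and Δ_i = (y_(i+1) − y_i)/h_i = 5, 1:
  1·M_0 + 4·M_1 + 1·M_2 = 6(Δ_1 - Δ_0) = -24
Natural end conditions: M_0 = M_2 = 0.
Solving: M_0 = 0, M_1 = -6, M_2 = 0.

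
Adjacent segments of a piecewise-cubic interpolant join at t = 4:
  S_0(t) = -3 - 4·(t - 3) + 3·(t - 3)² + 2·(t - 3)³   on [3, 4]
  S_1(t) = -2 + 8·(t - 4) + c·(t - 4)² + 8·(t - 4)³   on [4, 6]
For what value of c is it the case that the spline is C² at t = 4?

S_0''(t) = 6 + 12·(t - 3), so S_0''(4) = 18. On the right, S_1''(4) = 2c, so c = 9.

9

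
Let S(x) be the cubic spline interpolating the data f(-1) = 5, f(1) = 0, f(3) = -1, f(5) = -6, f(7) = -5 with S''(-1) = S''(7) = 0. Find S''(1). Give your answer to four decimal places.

Let M_i = S''(x_i). Step sizes h_i = 2, 2, 2, 2; slopes of the chords Δ_i = (y_(i+1) - y_i)/h_i = -5/2, -1/2, -5/2, 1/2.
  2·M_0 + 8·M_1 + 2·M_2 = 6(Δ_1 - Δ_0) = 12
  2·M_1 + 8·M_2 + 2·M_3 = 6(Δ_2 - Δ_1) = -12
  2·M_2 + 8·M_3 + 2·M_4 = 6(Δ_3 - Δ_2) = 18
Natural end conditions: M_0 = M_4 = 0.
Solving the tridiagonal system: M_0 = 0, M_1 = 123/56, M_2 = -39/14, M_3 = 165/56, M_4 = 0.

2.1964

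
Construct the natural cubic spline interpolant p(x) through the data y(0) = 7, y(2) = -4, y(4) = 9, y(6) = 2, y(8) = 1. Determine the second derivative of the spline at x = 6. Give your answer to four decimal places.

5.1964

Put σ_i = p'' at the i-th knot. Here h = (2, 2, 2, 2) and Δ = (-11/2, 13/2, -7/2, -1/2), so the interior equations h_(i-1)·σ_(i-1) + 2(h_(i-1)+h_i)·σ_i + h_i·σ_(i+1) = 6(Δ_i − Δ_(i-1)) read
  2·σ_0 + 8·σ_1 + 2·σ_2 = 6(Δ_1 - Δ_0) = 72
  2·σ_1 + 8·σ_2 + 2·σ_3 = 6(Δ_2 - Δ_1) = -60
  2·σ_2 + 8·σ_3 + 2·σ_4 = 6(Δ_3 - Δ_2) = 18
Natural end conditions: σ_0 = σ_4 = 0.
Forward elimination and back-substitution give σ_0 = 0, σ_1 = 669/56, σ_2 = -165/14, σ_3 = 291/56, σ_4 = 0.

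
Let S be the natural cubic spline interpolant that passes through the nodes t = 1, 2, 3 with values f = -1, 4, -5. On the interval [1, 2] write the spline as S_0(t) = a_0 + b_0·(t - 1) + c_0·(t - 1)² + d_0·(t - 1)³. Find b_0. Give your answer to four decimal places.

Write m_i for S''(x_i). With h_i = 1, 1 and divided differences Δ_i = 5, -9, the continuity of S' gives the tridiagonal system
  1·m_0 + 4·m_1 + 1·m_2 = 6(Δ_1 - Δ_0) = -84
Natural end conditions: m_0 = m_2 = 0.
Hence m_0 = 0, m_1 = -21, m_2 = 0.
On [1, 2], with S_0(t) = a_0 + b_0·(t - 1) + c_0·(t - 1)² + d_0·(t - 1)³: c_0 = m_0/2 = 0, d_0 = (m_1 - m_0)/(6h_0) = -7/2, b_0 = Δ_0 - h_0(2m_0 + m_1)/6 = 17/2.

8.5000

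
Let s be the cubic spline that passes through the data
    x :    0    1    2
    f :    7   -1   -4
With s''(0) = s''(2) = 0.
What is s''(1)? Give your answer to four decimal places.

7.5000

Put m_i = s'' at the i-th knot. Here h = (1, 1) and Δ = (-8, -3), so the interior equations h_(i-1)·m_(i-1) + 2(h_(i-1)+h_i)·m_i + h_i·m_(i+1) = 6(Δ_i − Δ_(i-1)) read
  1·m_0 + 4·m_1 + 1·m_2 = 6(Δ_1 - Δ_0) = 30
Natural end conditions: m_0 = m_2 = 0.
Solving: m_0 = 0, m_1 = 15/2, m_2 = 0.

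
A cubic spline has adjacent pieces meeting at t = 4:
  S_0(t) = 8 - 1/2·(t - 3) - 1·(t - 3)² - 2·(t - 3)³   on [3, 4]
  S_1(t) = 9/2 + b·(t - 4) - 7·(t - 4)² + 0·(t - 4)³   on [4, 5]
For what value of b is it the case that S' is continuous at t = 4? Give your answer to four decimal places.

-8.5000

S_0'(t) = -1/2 - 2·(t - 3) - 6·(t - 3)², so S_0'(4) = -17/2. On the right, S_1'(4) = b, so b = -17/2.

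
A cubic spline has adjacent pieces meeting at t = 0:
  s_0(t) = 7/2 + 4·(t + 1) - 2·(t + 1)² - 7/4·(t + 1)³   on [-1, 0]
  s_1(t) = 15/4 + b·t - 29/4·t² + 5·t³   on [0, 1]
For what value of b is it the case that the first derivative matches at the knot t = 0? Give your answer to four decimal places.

s_0'(t) = 4 - 4·(t + 1) - 21/4·(t + 1)², so s_0'(0) = -21/4. On the right, s_1'(0) = b, so b = -21/4.

-5.2500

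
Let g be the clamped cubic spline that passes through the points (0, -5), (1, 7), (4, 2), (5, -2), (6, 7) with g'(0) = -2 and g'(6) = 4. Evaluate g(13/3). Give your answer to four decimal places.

Let σ_i = g''(x_i). Step sizes h_i = 1, 3, 1, 1; slopes of the chords Δ_i = (y_(i+1) - y_i)/h_i = 12, -5/3, -4, 9.
  1·σ_0 + 8·σ_1 + 3·σ_2 = 6(Δ_1 - Δ_0) = -82
  3·σ_1 + 8·σ_2 + 1·σ_3 = 6(Δ_2 - Δ_1) = -14
  1·σ_2 + 4·σ_3 + 1·σ_4 = 6(Δ_3 - Δ_2) = 78
Clamped end conditions give two more equations: 2h_0·σ_0 + h_0·σ_1 = 6(Δ_0 - g'(0)) = 84 and h_3·σ_3 + 2h_3·σ_4 = 6(g'(6) - Δ_3) = -30.
Solving: σ_0 = 2881/57, σ_1 = -974/57, σ_2 = 79/57, σ_3 = 1492/57, σ_4 = -1601/57.
On [4, 5], g(x) = 2 - 503/57·(x - 4) + 79/114·(x - 4)² + 157/38·(x - 4)³.
With (x - 4) = 1/3: g(13/3) = -365/513.

-0.7115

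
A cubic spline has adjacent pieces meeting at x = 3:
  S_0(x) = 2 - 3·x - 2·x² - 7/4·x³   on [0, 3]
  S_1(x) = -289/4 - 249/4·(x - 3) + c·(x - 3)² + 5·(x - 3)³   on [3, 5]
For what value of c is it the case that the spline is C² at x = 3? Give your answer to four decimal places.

S_0''(x) = -4 - 21/2·x, so S_0''(3) = -71/2. On the right, S_1''(3) = 2c, so c = -71/4.

-17.7500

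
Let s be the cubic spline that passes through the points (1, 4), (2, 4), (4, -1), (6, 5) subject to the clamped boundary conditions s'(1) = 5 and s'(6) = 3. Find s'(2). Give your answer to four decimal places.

Let M_i = s''(x_i). Step sizes h_i = 1, 2, 2; slopes of the chords Δ_i = (y_(i+1) - y_i)/h_i = 0, -5/2, 3.
  1·M_0 + 6·M_1 + 2·M_2 = 6(Δ_1 - Δ_0) = -15
  2·M_1 + 8·M_2 + 2·M_3 = 6(Δ_2 - Δ_1) = 33
Clamped end conditions give two more equations: 2h_0·M_0 + h_0·M_1 = 6(Δ_0 - s'(1)) = -30 and h_2·M_2 + 2h_2·M_3 = 6(s'(6) - Δ_2) = 0.
Forward elimination and back-substitution give M_0 = -323/23, M_1 = -44/23, M_2 = 121/23, M_3 = -121/46.
On [2, 4], s'(t) = b_1 + 2c_1·(t - 2) + 3d_1·(t - 2)² with b_1 = Δ_1 - h_1(2M_1 + M_2)/6 = -137/46, c_1 = M_1/2 = -22/23, d_1 = (M_2 - M_1)/(6h_1) = 55/92. So s'(2) = -137/46.

-2.9783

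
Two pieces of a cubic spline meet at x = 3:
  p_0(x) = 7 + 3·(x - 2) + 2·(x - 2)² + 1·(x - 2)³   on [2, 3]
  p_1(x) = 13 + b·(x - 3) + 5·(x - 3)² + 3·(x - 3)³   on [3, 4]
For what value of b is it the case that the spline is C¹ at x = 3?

10

p_0'(x) = 3 + 4·(x - 2) + 3·(x - 2)², so p_0'(3) = 10. On the right, p_1'(3) = b, so b = 10.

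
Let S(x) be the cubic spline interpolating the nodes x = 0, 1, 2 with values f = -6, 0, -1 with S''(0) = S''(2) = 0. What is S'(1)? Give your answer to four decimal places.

Put m_i = S'' at the i-th knot. Here h = (1, 1) and Δ = (6, -1), so the interior equations h_(i-1)·m_(i-1) + 2(h_(i-1)+h_i)·m_i + h_i·m_(i+1) = 6(Δ_i − Δ_(i-1)) read
  1·m_0 + 4·m_1 + 1·m_2 = 6(Δ_1 - Δ_0) = -42
Natural end conditions: m_0 = m_2 = 0.
Forward elimination and back-substitution give m_0 = 0, m_1 = -21/2, m_2 = 0.
On [1, 2], S'(x) = b_1 + 2c_1·(x - 1) + 3d_1·(x - 1)² with b_1 = Δ_1 - h_1(2m_1 + m_2)/6 = 5/2, c_1 = m_1/2 = -21/4, d_1 = (m_2 - m_1)/(6h_1) = 7/4. So S'(1) = 5/2.

2.5000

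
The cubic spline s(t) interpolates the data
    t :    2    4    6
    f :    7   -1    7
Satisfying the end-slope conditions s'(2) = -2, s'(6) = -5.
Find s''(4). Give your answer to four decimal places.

13.5000

Let σ_i = s''(x_i). Step sizes h_i = 2, 2; slopes of the chords Δ_i = (y_(i+1) - y_i)/h_i = -4, 4.
  2·σ_0 + 8·σ_1 + 2·σ_2 = 6(Δ_1 - Δ_0) = 48
Clamped end conditions give two more equations: 2h_0·σ_0 + h_0·σ_1 = 6(Δ_0 - s'(2)) = -12 and h_1·σ_1 + 2h_1·σ_2 = 6(s'(6) - Δ_1) = -54.
Solving: σ_0 = -39/4, σ_1 = 27/2, σ_2 = -81/4.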